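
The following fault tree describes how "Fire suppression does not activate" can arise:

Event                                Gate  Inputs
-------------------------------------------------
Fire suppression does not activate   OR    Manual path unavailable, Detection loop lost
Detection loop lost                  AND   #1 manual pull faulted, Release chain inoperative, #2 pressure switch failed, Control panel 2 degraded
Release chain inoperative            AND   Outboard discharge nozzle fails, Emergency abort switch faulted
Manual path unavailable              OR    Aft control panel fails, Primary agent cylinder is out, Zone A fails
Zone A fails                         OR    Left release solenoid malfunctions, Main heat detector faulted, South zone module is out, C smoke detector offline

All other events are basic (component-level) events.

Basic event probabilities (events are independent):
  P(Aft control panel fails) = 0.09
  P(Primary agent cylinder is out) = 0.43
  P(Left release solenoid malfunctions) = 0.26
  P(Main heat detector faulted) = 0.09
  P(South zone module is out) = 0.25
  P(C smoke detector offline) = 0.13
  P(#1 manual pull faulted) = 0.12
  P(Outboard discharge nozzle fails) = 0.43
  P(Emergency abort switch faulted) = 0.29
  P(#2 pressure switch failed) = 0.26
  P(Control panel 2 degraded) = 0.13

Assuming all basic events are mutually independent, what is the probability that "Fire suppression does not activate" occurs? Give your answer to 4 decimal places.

P(Zone A fails) [OR] = 1 − (1−0.26) × (1−0.09) × (1−0.25) × (1−0.13) = 0.560607
P(Manual path unavailable) [OR] = 1 − (1−0.09) × (1−0.43) × (1−0.560607) = 0.772087
P(Release chain inoperative) [AND] = 0.43 × 0.29 = 0.124700
P(Detection loop lost) [AND] = 0.12 × 0.124700 × 0.26 × 0.13 = 0.000506
P(Fire suppression does not activate) [OR] = 1 − (1−0.772087) × (1−0.000506) = 0.772202
Rounded to 4 decimal places: P(Fire suppression does not activate) ≈ 0.7722.

0.7722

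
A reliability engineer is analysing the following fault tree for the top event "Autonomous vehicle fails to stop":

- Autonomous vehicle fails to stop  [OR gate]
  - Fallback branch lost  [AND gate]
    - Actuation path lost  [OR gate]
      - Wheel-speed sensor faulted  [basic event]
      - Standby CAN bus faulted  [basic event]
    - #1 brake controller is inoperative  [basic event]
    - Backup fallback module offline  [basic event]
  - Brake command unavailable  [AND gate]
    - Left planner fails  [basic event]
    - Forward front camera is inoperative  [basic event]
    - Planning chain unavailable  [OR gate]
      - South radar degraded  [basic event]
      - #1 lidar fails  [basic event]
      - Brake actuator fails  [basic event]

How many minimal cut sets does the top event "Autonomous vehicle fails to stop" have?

5

Actuation path lost [OR]: union of children's cut sets → 2 cut set(s).
Fallback branch lost [AND]: one cut set from each child combined → 2 × 1 × 1 = 2 cut set(s).
Planning chain unavailable [OR]: union of children's cut sets → 3 cut set(s).
Brake command unavailable [AND]: one cut set from each child combined → 1 × 1 × 3 = 3 cut set(s).
Autonomous vehicle fails to stop [OR]: union of children's cut sets → 5 cut set(s).
Minimal cut sets: {#1 brake controller is inoperative, Backup fallback module offline, Wheel-speed sensor faulted}; {#1 brake controller is inoperative, Backup fallback module offline, Standby CAN bus faulted}; {Forward front camera is inoperative, Left planner fails, South radar degraded}; {#1 lidar fails, Forward front camera is inoperative, Left planner fails}; {Brake actuator fails, Forward front camera is inoperative, Left planner fails}.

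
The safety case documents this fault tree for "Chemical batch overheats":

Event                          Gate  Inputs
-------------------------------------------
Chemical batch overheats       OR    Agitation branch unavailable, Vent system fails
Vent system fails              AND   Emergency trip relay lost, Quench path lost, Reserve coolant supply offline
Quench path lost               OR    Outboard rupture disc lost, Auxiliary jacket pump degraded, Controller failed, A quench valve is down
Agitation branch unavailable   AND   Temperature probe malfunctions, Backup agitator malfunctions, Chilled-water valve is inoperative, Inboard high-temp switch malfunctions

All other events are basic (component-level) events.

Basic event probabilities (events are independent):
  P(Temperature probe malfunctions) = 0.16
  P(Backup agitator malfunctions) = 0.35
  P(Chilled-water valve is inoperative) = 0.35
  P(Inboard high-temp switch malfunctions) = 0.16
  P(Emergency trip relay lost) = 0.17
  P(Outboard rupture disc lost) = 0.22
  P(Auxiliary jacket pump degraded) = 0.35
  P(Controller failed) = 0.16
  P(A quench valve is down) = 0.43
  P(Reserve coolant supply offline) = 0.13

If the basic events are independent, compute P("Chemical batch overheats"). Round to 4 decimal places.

0.0198

P(Agitation branch unavailable) [AND] = 0.16 × 0.35 × 0.35 × 0.16 = 0.003136
P(Quench path lost) [OR] = 1 − (1−0.22) × (1−0.35) × (1−0.16) × (1−0.43) = 0.757248
P(Vent system fails) [AND] = 0.17 × 0.757248 × 0.13 = 0.016735
P(Chemical batch overheats) [OR] = 1 − (1−0.003136) × (1−0.016735) = 0.019819
Rounded to 4 decimal places: P(Chemical batch overheats) ≈ 0.0198.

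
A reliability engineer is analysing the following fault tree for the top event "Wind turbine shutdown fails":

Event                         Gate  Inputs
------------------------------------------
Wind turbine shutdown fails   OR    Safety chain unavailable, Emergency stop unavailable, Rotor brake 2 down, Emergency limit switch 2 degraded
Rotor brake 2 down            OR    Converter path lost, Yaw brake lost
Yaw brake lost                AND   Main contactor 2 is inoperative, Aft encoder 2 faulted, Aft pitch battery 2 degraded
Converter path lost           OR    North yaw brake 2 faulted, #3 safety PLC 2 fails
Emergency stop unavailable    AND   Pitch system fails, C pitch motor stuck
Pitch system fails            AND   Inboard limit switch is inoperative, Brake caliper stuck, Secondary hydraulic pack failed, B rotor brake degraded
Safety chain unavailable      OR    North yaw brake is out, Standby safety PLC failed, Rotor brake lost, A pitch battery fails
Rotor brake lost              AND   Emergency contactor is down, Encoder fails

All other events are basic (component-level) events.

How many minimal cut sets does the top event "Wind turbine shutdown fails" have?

Rotor brake lost [AND]: one cut set from each child combined → 1 × 1 = 1 cut set(s).
Safety chain unavailable [OR]: union of children's cut sets → 4 cut set(s).
Pitch system fails [AND]: one cut set from each child combined → 1 × 1 × 1 × 1 = 1 cut set(s).
Emergency stop unavailable [AND]: one cut set from each child combined → 1 × 1 = 1 cut set(s).
Converter path lost [OR]: union of children's cut sets → 2 cut set(s).
Yaw brake lost [AND]: one cut set from each child combined → 1 × 1 × 1 = 1 cut set(s).
Rotor brake 2 down [OR]: union of children's cut sets → 3 cut set(s).
Wind turbine shutdown fails [OR]: union of children's cut sets → 9 cut set(s).
Minimal cut sets: {North yaw brake is out}; {Standby safety PLC failed}; {Emergency contactor is down, Encoder fails}; {A pitch battery fails}; {B rotor brake degraded, Brake caliper stuck, C pitch motor stuck, Inboard limit switch is inoperative, Secondary hydraulic pack failed}; {North yaw brake 2 faulted}; {#3 safety PLC 2 fails}; {Aft encoder 2 faulted, Aft pitch battery 2 degraded, Main contactor 2 is inoperative}; {Emergency limit switch 2 degraded}.

9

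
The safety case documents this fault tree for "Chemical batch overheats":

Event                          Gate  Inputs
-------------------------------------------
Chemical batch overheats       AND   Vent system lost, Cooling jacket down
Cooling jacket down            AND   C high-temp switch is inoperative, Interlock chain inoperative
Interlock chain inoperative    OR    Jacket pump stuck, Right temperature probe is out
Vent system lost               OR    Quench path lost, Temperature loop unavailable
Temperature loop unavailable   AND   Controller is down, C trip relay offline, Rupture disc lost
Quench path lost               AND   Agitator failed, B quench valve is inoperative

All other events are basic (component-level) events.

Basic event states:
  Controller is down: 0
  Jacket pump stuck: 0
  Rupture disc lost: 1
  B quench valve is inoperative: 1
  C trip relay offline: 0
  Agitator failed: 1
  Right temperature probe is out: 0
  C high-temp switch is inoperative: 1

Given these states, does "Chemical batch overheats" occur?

No

Quench path lost [AND]: Agitator failed=occurs, B quench valve is inoperative=occurs → all inputs occur → occurs.
Temperature loop unavailable [AND]: Controller is down=not, C trip relay offline=not, Rupture disc lost=occurs → not all inputs occur → does not occur.
Vent system lost [OR]: Quench path lost=occurs, Temperature loop unavailable=not → at least one input occurs → occurs.
Interlock chain inoperative [OR]: Jacket pump stuck=not, Right temperature probe is out=not → no input occurs → does not occur.
Cooling jacket down [AND]: C high-temp switch is inoperative=occurs, Interlock chain inoperative=not → not all inputs occur → does not occur.
Chemical batch overheats [AND]: Vent system lost=occurs, Cooling jacket down=not → not all inputs occur → does not occur.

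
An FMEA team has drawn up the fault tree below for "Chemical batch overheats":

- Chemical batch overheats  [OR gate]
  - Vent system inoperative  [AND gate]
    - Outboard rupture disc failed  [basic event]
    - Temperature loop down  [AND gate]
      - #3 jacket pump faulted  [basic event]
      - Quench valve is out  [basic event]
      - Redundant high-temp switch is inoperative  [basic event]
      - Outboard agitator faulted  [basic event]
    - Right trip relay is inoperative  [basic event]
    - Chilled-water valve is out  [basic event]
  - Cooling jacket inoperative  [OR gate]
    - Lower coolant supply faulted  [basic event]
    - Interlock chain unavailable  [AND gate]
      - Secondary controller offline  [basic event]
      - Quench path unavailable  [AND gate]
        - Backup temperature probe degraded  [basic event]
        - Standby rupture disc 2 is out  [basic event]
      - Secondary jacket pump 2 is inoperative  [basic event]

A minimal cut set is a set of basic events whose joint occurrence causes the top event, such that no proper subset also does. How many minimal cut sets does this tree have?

3

Temperature loop down [AND]: one cut set from each child combined → 1 × 1 × 1 × 1 = 1 cut set(s).
Vent system inoperative [AND]: one cut set from each child combined → 1 × 1 × 1 × 1 = 1 cut set(s).
Quench path unavailable [AND]: one cut set from each child combined → 1 × 1 = 1 cut set(s).
Interlock chain unavailable [AND]: one cut set from each child combined → 1 × 1 × 1 = 1 cut set(s).
Cooling jacket inoperative [OR]: union of children's cut sets → 2 cut set(s).
Chemical batch overheats [OR]: union of children's cut sets → 3 cut set(s).
Minimal cut sets: {#3 jacket pump faulted, Chilled-water valve is out, Outboard agitator faulted, Outboard rupture disc failed, Quench valve is out, Redundant high-temp switch is inoperative, Right trip relay is inoperative}; {Lower coolant supply faulted}; {Backup temperature probe degraded, Secondary controller offline, Secondary jacket pump 2 is inoperative, Standby rupture disc 2 is out}.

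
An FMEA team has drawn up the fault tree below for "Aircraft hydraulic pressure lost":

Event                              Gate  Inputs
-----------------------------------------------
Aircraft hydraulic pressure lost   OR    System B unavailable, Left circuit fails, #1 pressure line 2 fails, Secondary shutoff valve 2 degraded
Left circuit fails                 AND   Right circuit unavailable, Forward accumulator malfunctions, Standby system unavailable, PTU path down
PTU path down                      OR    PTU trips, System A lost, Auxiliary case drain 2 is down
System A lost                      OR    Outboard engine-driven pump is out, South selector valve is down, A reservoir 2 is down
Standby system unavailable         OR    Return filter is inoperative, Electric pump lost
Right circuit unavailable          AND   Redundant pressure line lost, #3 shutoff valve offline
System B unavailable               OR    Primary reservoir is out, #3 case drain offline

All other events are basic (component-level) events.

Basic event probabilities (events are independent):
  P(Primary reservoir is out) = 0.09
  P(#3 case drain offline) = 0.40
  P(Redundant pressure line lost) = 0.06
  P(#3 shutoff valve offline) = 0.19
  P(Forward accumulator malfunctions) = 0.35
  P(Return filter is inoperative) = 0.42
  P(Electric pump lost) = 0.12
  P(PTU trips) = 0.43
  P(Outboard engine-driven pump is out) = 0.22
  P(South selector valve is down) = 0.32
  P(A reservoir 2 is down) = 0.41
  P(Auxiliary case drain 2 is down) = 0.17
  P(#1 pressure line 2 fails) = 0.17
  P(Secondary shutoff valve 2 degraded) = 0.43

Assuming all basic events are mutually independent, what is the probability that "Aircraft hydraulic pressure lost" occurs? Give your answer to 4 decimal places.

P(System B unavailable) [OR] = 1 − (1−0.09) × (1−0.40) = 0.454000
P(Right circuit unavailable) [AND] = 0.06 × 0.19 = 0.011400
P(Standby system unavailable) [OR] = 1 − (1−0.42) × (1−0.12) = 0.489600
P(System A lost) [OR] = 1 − (1−0.22) × (1−0.32) × (1−0.41) = 0.687064
P(PTU path down) [OR] = 1 − (1−0.43) × (1−0.687064) × (1−0.17) = 0.851950
P(Left circuit fails) [AND] = 0.011400 × 0.35 × 0.489600 × 0.851950 = 0.001664
P(Aircraft hydraulic pressure lost) [OR] = 1 − (1−0.454000) × (1−0.001664) × (1−0.17) × (1−0.43) = 0.742117
Rounded to 4 decimal places: P(Aircraft hydraulic pressure lost) ≈ 0.7421.

0.7421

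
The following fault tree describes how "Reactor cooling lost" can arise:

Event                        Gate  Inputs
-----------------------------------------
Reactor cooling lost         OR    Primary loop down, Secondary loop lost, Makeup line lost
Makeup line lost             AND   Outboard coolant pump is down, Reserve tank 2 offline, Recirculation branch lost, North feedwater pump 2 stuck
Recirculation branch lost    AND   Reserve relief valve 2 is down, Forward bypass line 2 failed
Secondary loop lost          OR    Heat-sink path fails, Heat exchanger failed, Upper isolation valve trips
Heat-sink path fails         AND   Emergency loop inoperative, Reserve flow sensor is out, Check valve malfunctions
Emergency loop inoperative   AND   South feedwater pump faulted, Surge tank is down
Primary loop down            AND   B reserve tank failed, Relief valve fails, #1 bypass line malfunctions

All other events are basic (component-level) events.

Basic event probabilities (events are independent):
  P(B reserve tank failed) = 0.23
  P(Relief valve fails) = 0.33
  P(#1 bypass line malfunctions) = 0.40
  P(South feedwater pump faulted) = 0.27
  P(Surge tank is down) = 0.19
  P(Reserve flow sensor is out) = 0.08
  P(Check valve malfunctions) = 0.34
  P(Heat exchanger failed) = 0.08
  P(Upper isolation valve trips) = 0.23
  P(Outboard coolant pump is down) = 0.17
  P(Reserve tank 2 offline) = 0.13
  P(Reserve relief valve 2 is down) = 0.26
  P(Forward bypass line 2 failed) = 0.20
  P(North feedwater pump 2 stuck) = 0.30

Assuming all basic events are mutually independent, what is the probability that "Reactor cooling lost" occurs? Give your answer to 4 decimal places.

P(Primary loop down) [AND] = 0.23 × 0.33 × 0.40 = 0.030360
P(Emergency loop inoperative) [AND] = 0.27 × 0.19 = 0.051300
P(Heat-sink path fails) [AND] = 0.051300 × 0.08 × 0.34 = 0.001395
P(Secondary loop lost) [OR] = 1 − (1−0.001395) × (1−0.08) × (1−0.23) = 0.292588
P(Recirculation branch lost) [AND] = 0.26 × 0.20 = 0.052000
P(Makeup line lost) [AND] = 0.17 × 0.13 × 0.052000 × 0.30 = 0.000345
P(Reactor cooling lost) [OR] = 1 − (1−0.030360) × (1−0.292588) × (1−0.000345) = 0.314302
Rounded to 4 decimal places: P(Reactor cooling lost) ≈ 0.3143.

0.3143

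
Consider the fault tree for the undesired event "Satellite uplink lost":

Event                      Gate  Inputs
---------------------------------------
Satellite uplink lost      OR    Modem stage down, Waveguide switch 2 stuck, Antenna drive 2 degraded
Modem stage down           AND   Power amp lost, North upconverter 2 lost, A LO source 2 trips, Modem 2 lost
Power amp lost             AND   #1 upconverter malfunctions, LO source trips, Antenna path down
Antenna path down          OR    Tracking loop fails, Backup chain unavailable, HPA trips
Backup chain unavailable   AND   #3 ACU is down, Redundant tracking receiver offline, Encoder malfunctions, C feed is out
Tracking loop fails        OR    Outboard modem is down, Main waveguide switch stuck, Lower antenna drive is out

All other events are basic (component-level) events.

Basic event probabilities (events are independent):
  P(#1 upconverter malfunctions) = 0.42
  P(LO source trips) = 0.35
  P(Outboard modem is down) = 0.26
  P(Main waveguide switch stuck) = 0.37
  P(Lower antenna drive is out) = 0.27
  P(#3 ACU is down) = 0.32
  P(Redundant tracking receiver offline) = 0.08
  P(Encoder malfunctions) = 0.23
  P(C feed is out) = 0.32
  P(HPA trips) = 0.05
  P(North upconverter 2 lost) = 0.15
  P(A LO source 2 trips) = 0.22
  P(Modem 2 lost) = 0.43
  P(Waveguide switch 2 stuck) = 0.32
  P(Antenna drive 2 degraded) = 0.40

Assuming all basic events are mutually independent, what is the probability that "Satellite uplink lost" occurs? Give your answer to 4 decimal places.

0.5926

P(Tracking loop fails) [OR] = 1 − (1−0.26) × (1−0.37) × (1−0.27) = 0.659674
P(Backup chain unavailable) [AND] = 0.32 × 0.08 × 0.23 × 0.32 = 0.001884
P(Antenna path down) [OR] = 1 − (1−0.659674) × (1−0.001884) × (1−0.05) = 0.677299
P(Power amp lost) [AND] = 0.42 × 0.35 × 0.677299 = 0.099563
P(Modem stage down) [AND] = 0.099563 × 0.15 × 0.22 × 0.43 = 0.001413
P(Satellite uplink lost) [OR] = 1 − (1−0.001413) × (1−0.32) × (1−0.40) = 0.592577
Rounded to 4 decimal places: P(Satellite uplink lost) ≈ 0.5926.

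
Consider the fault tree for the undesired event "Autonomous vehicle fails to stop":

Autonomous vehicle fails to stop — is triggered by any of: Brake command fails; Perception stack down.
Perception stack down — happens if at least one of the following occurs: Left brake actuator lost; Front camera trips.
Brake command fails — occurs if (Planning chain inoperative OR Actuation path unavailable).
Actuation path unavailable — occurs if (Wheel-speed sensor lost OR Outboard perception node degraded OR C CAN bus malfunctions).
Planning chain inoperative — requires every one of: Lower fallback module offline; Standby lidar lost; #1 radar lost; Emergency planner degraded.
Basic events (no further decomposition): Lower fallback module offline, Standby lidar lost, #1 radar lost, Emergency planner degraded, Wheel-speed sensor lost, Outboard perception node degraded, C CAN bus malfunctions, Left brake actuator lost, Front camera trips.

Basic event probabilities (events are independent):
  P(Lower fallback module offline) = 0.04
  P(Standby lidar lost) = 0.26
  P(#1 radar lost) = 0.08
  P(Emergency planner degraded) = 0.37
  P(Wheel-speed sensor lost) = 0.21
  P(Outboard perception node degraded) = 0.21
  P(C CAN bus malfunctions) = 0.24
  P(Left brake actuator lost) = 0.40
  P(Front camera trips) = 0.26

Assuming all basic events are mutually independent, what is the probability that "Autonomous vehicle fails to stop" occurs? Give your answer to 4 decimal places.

P(Planning chain inoperative) [AND] = 0.04 × 0.26 × 0.08 × 0.37 = 0.000308
P(Actuation path unavailable) [OR] = 1 − (1−0.21) × (1−0.21) × (1−0.24) = 0.525684
P(Brake command fails) [OR] = 1 − (1−0.000308) × (1−0.525684) = 0.525830
P(Perception stack down) [OR] = 1 − (1−0.40) × (1−0.26) = 0.556000
P(Autonomous vehicle fails to stop) [OR] = 1 − (1−0.525830) × (1−0.556000) = 0.789469
Rounded to 4 decimal places: P(Autonomous vehicle fails to stop) ≈ 0.7895.

0.7895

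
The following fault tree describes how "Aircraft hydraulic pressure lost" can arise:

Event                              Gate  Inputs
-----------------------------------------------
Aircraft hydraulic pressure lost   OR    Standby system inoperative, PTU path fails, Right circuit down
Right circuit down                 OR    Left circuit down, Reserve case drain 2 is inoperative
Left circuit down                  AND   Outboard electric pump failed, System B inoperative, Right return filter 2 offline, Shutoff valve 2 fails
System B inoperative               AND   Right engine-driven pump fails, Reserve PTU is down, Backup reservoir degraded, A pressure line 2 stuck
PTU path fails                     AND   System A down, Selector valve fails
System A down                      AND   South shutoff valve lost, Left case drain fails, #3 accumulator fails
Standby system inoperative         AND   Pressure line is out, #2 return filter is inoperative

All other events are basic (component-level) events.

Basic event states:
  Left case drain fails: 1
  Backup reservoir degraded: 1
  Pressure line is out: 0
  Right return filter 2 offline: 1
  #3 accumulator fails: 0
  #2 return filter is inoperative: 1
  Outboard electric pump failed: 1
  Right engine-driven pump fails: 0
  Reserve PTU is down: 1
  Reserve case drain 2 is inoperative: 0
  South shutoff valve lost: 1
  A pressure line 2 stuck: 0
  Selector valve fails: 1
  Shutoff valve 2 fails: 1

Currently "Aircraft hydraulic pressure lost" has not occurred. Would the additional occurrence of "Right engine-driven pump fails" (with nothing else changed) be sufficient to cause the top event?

Counterfactual: set "Right engine-driven pump fails" to occurred.
Standby system inoperative [AND]: Pressure line is out=not, #2 return filter is inoperative=occurs → not all inputs occur → does not occur.
System A down [AND]: South shutoff valve lost=occurs, Left case drain fails=occurs, #3 accumulator fails=not → not all inputs occur → does not occur.
PTU path fails [AND]: System A down=not, Selector valve fails=occurs → not all inputs occur → does not occur.
System B inoperative [AND]: Right engine-driven pump fails=occurs, Reserve PTU is down=occurs, Backup reservoir degraded=occurs, A pressure line 2 stuck=not → not all inputs occur → does not occur.
Left circuit down [AND]: Outboard electric pump failed=occurs, System B inoperative=not, Right return filter 2 offline=occurs, Shutoff valve 2 fails=occurs → not all inputs occur → does not occur.
Right circuit down [OR]: Left circuit down=not, Reserve case drain 2 is inoperative=not → no input occurs → does not occur.
Aircraft hydraulic pressure lost [OR]: Standby system inoperative=not, PTU path fails=not, Right circuit down=not → no input occurs → does not occur.

No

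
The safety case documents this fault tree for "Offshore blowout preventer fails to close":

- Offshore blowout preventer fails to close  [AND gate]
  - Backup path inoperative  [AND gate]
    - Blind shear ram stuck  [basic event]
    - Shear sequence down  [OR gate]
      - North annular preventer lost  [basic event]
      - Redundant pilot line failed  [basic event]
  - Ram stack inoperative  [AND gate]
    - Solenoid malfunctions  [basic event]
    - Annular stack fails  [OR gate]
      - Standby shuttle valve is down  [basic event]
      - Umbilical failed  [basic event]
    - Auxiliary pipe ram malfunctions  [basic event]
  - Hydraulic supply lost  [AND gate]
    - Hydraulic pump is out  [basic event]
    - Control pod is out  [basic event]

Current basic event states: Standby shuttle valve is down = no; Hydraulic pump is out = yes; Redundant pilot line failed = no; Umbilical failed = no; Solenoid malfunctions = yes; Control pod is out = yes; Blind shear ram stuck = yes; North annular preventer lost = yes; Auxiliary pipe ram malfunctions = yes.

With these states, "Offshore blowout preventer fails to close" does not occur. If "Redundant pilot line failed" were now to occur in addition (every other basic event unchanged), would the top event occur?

Counterfactual: set "Redundant pilot line failed" to occurred.
Shear sequence down [OR]: North annular preventer lost=occurs, Redundant pilot line failed=occurs → at least one input occurs → occurs.
Backup path inoperative [AND]: Blind shear ram stuck=occurs, Shear sequence down=occurs → all inputs occur → occurs.
Annular stack fails [OR]: Standby shuttle valve is down=not, Umbilical failed=not → no input occurs → does not occur.
Ram stack inoperative [AND]: Solenoid malfunctions=occurs, Annular stack fails=not, Auxiliary pipe ram malfunctions=occurs → not all inputs occur → does not occur.
Hydraulic supply lost [AND]: Hydraulic pump is out=occurs, Control pod is out=occurs → all inputs occur → occurs.
Offshore blowout preventer fails to close [AND]: Backup path inoperative=occurs, Ram stack inoperative=not, Hydraulic supply lost=occurs → not all inputs occur → does not occur.

No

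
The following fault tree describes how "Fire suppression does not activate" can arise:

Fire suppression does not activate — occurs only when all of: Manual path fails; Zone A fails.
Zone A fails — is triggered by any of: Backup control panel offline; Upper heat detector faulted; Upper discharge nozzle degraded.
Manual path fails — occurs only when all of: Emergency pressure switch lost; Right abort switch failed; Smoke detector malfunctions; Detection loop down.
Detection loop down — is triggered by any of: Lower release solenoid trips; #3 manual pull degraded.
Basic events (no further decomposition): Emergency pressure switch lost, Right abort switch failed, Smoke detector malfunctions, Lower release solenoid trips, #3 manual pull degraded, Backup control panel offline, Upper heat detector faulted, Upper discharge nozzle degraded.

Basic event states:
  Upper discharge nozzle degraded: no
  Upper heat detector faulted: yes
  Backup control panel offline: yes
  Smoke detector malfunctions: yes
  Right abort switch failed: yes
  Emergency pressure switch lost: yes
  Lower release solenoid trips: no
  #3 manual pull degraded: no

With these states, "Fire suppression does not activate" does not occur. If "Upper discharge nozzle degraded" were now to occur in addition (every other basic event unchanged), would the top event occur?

No

Counterfactual: set "Upper discharge nozzle degraded" to occurred.
Detection loop down [OR]: Lower release solenoid trips=not, #3 manual pull degraded=not → no input occurs → does not occur.
Manual path fails [AND]: Emergency pressure switch lost=occurs, Right abort switch failed=occurs, Smoke detector malfunctions=occurs, Detection loop down=not → not all inputs occur → does not occur.
Zone A fails [OR]: Backup control panel offline=occurs, Upper heat detector faulted=occurs, Upper discharge nozzle degraded=occurs → at least one input occurs → occurs.
Fire suppression does not activate [AND]: Manual path fails=not, Zone A fails=occurs → not all inputs occur → does not occur.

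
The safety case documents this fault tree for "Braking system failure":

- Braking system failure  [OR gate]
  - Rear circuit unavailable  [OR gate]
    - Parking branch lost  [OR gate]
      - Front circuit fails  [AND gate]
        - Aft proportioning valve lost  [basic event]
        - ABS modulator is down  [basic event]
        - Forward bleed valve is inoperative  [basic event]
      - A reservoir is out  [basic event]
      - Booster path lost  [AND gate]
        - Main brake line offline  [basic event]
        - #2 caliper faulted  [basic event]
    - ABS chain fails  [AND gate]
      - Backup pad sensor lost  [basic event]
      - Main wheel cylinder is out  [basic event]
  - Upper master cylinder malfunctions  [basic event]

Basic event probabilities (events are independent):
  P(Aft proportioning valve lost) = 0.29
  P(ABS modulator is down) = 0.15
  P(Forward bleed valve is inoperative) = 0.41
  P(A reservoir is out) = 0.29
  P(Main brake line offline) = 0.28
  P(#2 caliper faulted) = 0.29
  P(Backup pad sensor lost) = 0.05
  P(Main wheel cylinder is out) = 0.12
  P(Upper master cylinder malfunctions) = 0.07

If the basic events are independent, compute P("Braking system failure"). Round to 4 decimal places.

0.4077

P(Front circuit fails) [AND] = 0.29 × 0.15 × 0.41 = 0.017835
P(Booster path lost) [AND] = 0.28 × 0.29 = 0.081200
P(Parking branch lost) [OR] = 1 − (1−0.017835) × (1−0.29) × (1−0.081200) = 0.359287
P(ABS chain fails) [AND] = 0.05 × 0.12 = 0.006000
P(Rear circuit unavailable) [OR] = 1 − (1−0.359287) × (1−0.006000) = 0.363131
P(Braking system failure) [OR] = 1 − (1−0.363131) × (1−0.07) = 0.407712
Rounded to 4 decimal places: P(Braking system failure) ≈ 0.4077.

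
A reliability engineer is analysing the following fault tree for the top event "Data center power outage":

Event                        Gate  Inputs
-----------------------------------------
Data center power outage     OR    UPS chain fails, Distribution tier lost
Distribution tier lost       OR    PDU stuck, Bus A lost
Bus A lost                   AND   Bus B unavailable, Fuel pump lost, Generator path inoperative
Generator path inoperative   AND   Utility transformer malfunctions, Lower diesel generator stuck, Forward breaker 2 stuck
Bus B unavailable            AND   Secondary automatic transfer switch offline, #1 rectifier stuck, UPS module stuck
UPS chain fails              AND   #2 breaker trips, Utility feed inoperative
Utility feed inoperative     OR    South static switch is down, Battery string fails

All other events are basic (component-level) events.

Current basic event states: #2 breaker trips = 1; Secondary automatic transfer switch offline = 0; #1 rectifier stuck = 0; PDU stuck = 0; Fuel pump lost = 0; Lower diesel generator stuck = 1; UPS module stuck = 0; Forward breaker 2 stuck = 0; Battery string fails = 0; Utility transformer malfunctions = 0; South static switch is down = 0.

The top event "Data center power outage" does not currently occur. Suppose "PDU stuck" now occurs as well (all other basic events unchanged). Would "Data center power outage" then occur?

Counterfactual: set "PDU stuck" to occurred.
Utility feed inoperative [OR]: South static switch is down=not, Battery string fails=not → no input occurs → does not occur.
UPS chain fails [AND]: #2 breaker trips=occurs, Utility feed inoperative=not → not all inputs occur → does not occur.
Bus B unavailable [AND]: Secondary automatic transfer switch offline=not, #1 rectifier stuck=not, UPS module stuck=not → not all inputs occur → does not occur.
Generator path inoperative [AND]: Utility transformer malfunctions=not, Lower diesel generator stuck=occurs, Forward breaker 2 stuck=not → not all inputs occur → does not occur.
Bus A lost [AND]: Bus B unavailable=not, Fuel pump lost=not, Generator path inoperative=not → not all inputs occur → does not occur.
Distribution tier lost [OR]: PDU stuck=occurs, Bus A lost=not → at least one input occurs → occurs.
Data center power outage [OR]: UPS chain fails=not, Distribution tier lost=occurs → at least one input occurs → occurs.

Yes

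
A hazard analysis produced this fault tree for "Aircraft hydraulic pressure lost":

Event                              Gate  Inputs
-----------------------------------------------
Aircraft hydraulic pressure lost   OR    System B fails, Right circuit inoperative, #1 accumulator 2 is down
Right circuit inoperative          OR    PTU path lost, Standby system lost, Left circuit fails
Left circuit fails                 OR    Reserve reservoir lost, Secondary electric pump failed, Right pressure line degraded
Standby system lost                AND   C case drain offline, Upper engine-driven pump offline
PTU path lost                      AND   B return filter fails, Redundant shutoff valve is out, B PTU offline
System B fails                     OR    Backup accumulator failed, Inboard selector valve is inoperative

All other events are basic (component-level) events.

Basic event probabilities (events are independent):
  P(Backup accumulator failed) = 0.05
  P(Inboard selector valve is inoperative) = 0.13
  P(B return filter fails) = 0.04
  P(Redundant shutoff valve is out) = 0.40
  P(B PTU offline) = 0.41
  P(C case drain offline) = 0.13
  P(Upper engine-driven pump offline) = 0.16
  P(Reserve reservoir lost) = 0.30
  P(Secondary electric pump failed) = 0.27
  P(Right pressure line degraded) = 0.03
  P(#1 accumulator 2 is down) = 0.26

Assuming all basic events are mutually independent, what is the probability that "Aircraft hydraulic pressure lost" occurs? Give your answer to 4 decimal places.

0.7051

P(System B fails) [OR] = 1 − (1−0.05) × (1−0.13) = 0.173500
P(PTU path lost) [AND] = 0.04 × 0.40 × 0.41 = 0.006560
P(Standby system lost) [AND] = 0.13 × 0.16 = 0.020800
P(Left circuit fails) [OR] = 1 − (1−0.30) × (1−0.27) × (1−0.03) = 0.504330
P(Right circuit inoperative) [OR] = 1 − (1−0.006560) × (1−0.020800) × (1−0.504330) = 0.517824
P(Aircraft hydraulic pressure lost) [OR] = 1 − (1−0.173500) × (1−0.517824) × (1−0.26) = 0.705096
Rounded to 4 decimal places: P(Aircraft hydraulic pressure lost) ≈ 0.7051.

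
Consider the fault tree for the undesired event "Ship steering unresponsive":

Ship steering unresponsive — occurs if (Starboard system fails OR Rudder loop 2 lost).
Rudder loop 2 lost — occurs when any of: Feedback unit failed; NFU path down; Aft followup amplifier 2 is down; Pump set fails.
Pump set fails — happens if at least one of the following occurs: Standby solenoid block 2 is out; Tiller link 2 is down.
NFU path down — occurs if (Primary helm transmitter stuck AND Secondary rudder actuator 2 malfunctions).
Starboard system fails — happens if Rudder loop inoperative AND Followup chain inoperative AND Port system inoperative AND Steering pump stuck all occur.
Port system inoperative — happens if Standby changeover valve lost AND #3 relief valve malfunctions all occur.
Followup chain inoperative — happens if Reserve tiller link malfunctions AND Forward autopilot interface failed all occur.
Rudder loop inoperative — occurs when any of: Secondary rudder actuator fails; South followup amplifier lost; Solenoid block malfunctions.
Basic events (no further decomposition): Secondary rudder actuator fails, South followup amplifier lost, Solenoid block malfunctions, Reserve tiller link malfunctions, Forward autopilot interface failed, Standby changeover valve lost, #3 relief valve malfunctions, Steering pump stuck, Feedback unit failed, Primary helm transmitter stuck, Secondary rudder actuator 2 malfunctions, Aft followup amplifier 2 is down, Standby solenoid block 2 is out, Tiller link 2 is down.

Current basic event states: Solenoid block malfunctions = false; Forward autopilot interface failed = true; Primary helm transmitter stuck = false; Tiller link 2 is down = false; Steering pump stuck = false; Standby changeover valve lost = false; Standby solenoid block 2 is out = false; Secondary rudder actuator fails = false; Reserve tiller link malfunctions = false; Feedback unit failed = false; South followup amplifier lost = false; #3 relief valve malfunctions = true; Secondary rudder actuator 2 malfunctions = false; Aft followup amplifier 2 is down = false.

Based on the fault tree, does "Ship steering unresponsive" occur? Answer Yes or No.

No

Rudder loop inoperative [OR]: Secondary rudder actuator fails=not, South followup amplifier lost=not, Solenoid block malfunctions=not → no input occurs → does not occur.
Followup chain inoperative [AND]: Reserve tiller link malfunctions=not, Forward autopilot interface failed=occurs → not all inputs occur → does not occur.
Port system inoperative [AND]: Standby changeover valve lost=not, #3 relief valve malfunctions=occurs → not all inputs occur → does not occur.
Starboard system fails [AND]: Rudder loop inoperative=not, Followup chain inoperative=not, Port system inoperative=not, Steering pump stuck=not → not all inputs occur → does not occur.
NFU path down [AND]: Primary helm transmitter stuck=not, Secondary rudder actuator 2 malfunctions=not → not all inputs occur → does not occur.
Pump set fails [OR]: Standby solenoid block 2 is out=not, Tiller link 2 is down=not → no input occurs → does not occur.
Rudder loop 2 lost [OR]: Feedback unit failed=not, NFU path down=not, Aft followup amplifier 2 is down=not, Pump set fails=not → no input occurs → does not occur.
Ship steering unresponsive [OR]: Starboard system fails=not, Rudder loop 2 lost=not → no input occurs → does not occur.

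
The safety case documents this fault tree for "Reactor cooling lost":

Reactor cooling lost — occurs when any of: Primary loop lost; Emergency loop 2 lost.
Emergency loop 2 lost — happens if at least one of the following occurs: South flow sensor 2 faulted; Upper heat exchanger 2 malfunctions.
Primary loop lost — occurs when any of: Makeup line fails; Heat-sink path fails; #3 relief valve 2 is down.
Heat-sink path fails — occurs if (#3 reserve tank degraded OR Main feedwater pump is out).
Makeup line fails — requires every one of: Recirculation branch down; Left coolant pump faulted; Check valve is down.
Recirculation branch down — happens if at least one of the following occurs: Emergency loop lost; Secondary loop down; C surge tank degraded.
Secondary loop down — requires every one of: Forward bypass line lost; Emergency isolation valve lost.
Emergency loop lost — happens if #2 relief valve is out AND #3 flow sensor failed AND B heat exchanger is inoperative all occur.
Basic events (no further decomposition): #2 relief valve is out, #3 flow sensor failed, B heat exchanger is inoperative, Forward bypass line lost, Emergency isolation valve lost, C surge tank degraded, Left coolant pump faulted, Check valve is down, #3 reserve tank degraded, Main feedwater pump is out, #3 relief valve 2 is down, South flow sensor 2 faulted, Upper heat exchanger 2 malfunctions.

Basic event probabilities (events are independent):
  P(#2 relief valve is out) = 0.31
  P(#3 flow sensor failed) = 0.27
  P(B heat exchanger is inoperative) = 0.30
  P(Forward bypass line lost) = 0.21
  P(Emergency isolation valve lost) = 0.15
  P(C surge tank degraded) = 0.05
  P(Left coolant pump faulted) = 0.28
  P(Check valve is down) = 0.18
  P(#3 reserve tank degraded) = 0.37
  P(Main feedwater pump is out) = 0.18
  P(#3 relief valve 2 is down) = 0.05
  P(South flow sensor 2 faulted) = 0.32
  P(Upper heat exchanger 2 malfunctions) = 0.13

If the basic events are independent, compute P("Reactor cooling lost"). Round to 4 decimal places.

P(Emergency loop lost) [AND] = 0.31 × 0.27 × 0.30 = 0.025110
P(Secondary loop down) [AND] = 0.21 × 0.15 = 0.031500
P(Recirculation branch down) [OR] = 1 − (1−0.025110) × (1−0.031500) × (1−0.05) = 0.103028
P(Makeup line fails) [AND] = 0.103028 × 0.28 × 0.18 = 0.005193
P(Heat-sink path fails) [OR] = 1 − (1−0.37) × (1−0.18) = 0.483400
P(Primary loop lost) [OR] = 1 − (1−0.005193) × (1−0.483400) × (1−0.05) = 0.511779
P(Emergency loop 2 lost) [OR] = 1 − (1−0.32) × (1−0.13) = 0.408400
P(Reactor cooling lost) [OR] = 1 − (1−0.511779) × (1−0.408400) = 0.711168
Rounded to 4 decimal places: P(Reactor cooling lost) ≈ 0.7112.

0.7112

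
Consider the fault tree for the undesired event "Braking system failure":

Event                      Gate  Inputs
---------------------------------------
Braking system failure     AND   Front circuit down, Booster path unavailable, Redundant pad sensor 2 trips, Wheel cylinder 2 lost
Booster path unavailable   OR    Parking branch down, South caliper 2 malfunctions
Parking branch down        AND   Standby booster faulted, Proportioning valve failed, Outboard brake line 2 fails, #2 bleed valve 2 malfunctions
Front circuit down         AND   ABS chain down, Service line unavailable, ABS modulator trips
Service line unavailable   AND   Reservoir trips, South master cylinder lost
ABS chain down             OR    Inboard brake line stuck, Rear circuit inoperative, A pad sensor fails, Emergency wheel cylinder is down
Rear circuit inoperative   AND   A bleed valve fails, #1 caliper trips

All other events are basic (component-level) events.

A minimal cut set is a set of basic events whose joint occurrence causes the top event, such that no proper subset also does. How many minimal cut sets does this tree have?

Rear circuit inoperative [AND]: one cut set from each child combined → 1 × 1 = 1 cut set(s).
ABS chain down [OR]: union of children's cut sets → 4 cut set(s).
Service line unavailable [AND]: one cut set from each child combined → 1 × 1 = 1 cut set(s).
Front circuit down [AND]: one cut set from each child combined → 4 × 1 × 1 = 4 cut set(s).
Parking branch down [AND]: one cut set from each child combined → 1 × 1 × 1 × 1 = 1 cut set(s).
Booster path unavailable [OR]: union of children's cut sets → 2 cut set(s).
Braking system failure [AND]: one cut set from each child combined → 4 × 2 × 1 × 1 = 8 cut set(s).
Minimal cut sets: {#2 bleed valve 2 malfunctions, ABS modulator trips, Inboard brake line stuck, Outboard brake line 2 fails, Proportioning valve failed, Redundant pad sensor 2 trips, Reservoir trips, South master cylinder lost, Standby booster faulted, Wheel cylinder 2 lost}; {ABS modulator trips, Inboard brake line stuck, Redundant pad sensor 2 trips, Reservoir trips, South caliper 2 malfunctions, South master cylinder lost, Wheel cylinder 2 lost}; {#1 caliper trips, #2 bleed valve 2 malfunctions, A bleed valve fails, ABS modulator trips, Outboard brake line 2 fails, Proportioning valve failed, Redundant pad sensor 2 trips, Reservoir trips, South master cylinder lost, Standby booster faulted, Wheel cylinder 2 lost}; {#1 caliper trips, A bleed valve fails, ABS modulator trips, Redundant pad sensor 2 trips, Reservoir trips, South caliper 2 malfunctions, South master cylinder lost, Wheel cylinder 2 lost}; {#2 bleed valve 2 malfunctions, A pad sensor fails, ABS modulator trips, Outboard brake line 2 fails, Proportioning valve failed, Redundant pad sensor 2 trips, Reservoir trips, South master cylinder lost, Standby booster faulted, Wheel cylinder 2 lost}; {A pad sensor fails, ABS modulator trips, Redundant pad sensor 2 trips, Reservoir trips, South caliper 2 malfunctions, South master cylinder lost, Wheel cylinder 2 lost}; {#2 bleed valve 2 malfunctions, ABS modulator trips, Emergency wheel cylinder is down, Outboard brake line 2 fails, Proportioning valve failed, Redundant pad sensor 2 trips, Reservoir trips, South master cylinder lost, Standby booster faulted, Wheel cylinder 2 lost}; {ABS modulator trips, Emergency wheel cylinder is down, Redundant pad sensor 2 trips, Reservoir trips, South caliper 2 malfunctions, South master cylinder lost, Wheel cylinder 2 lost}.

8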